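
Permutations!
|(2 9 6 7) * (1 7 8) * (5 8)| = 7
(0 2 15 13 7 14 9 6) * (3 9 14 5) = (0 2 15 13 7 5 3 9 6) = [2, 1, 15, 9, 4, 3, 0, 5, 8, 6, 10, 11, 12, 7, 14, 13]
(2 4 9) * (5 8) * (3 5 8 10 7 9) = (2 4 3 5 10 7 9) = [0, 1, 4, 5, 3, 10, 6, 9, 8, 2, 7]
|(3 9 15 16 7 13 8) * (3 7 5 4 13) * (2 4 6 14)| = 12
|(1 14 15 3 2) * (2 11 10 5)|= 8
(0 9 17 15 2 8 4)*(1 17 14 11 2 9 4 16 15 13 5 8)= [4, 17, 1, 3, 0, 8, 6, 7, 16, 14, 10, 2, 12, 5, 11, 9, 15, 13]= (0 4)(1 17 13 5 8 16 15 9 14 11 2)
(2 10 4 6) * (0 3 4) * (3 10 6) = (0 10)(2 6)(3 4) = [10, 1, 6, 4, 3, 5, 2, 7, 8, 9, 0]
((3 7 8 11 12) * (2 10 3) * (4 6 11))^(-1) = (2 12 11 6 4 8 7 3 10)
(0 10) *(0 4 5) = (0 10 4 5) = [10, 1, 2, 3, 5, 0, 6, 7, 8, 9, 4]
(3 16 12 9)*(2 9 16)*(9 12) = (2 12 16 9 3) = [0, 1, 12, 2, 4, 5, 6, 7, 8, 3, 10, 11, 16, 13, 14, 15, 9]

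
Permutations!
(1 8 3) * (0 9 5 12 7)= [9, 8, 2, 1, 4, 12, 6, 0, 3, 5, 10, 11, 7]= (0 9 5 12 7)(1 8 3)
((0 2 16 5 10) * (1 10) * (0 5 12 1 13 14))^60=(0 5 12)(1 2 13)(10 16 14)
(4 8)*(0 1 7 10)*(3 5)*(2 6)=[1, 7, 6, 5, 8, 3, 2, 10, 4, 9, 0]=(0 1 7 10)(2 6)(3 5)(4 8)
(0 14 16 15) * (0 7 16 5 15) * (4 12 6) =(0 14 5 15 7 16)(4 12 6) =[14, 1, 2, 3, 12, 15, 4, 16, 8, 9, 10, 11, 6, 13, 5, 7, 0]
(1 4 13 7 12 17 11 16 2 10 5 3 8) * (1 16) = (1 4 13 7 12 17 11)(2 10 5 3 8 16) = [0, 4, 10, 8, 13, 3, 6, 12, 16, 9, 5, 1, 17, 7, 14, 15, 2, 11]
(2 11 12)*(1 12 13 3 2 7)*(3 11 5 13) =(1 12 7)(2 5 13 11 3) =[0, 12, 5, 2, 4, 13, 6, 1, 8, 9, 10, 3, 7, 11]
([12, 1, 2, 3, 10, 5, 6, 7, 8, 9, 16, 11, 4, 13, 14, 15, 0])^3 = (0 10 12 16 4)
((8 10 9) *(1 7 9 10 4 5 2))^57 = (10)(1 7 9 8 4 5 2)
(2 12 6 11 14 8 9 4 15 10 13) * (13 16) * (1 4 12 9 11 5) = (1 4 15 10 16 13 2 9 12 6 5)(8 11 14) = [0, 4, 9, 3, 15, 1, 5, 7, 11, 12, 16, 14, 6, 2, 8, 10, 13]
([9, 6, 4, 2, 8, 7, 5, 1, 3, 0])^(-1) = [9, 7, 3, 8, 2, 6, 1, 5, 4, 0]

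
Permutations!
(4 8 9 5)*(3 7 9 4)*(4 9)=(3 7 4 8 9 5)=[0, 1, 2, 7, 8, 3, 6, 4, 9, 5]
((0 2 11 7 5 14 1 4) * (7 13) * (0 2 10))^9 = (0 10)(1 4 2 11 13 7 5 14)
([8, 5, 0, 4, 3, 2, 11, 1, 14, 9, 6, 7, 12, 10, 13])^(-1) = (0 2 5 1 7 11 6 10 13 14 8)(3 4)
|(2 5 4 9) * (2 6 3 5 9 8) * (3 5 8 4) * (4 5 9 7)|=|(2 7 4 5 3 8)(6 9)|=6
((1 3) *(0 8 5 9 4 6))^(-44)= ((0 8 5 9 4 6)(1 3))^(-44)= (0 4 5)(6 9 8)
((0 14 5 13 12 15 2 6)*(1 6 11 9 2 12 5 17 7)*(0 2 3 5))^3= (0 7 2 3)(1 11 5 14)(6 9 13 17)(12 15)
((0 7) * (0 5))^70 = (0 7 5)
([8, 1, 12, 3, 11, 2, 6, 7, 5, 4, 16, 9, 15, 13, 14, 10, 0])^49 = [8, 1, 12, 3, 11, 2, 6, 7, 5, 4, 16, 9, 15, 13, 14, 10, 0]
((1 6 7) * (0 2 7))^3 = (0 1 2 6 7)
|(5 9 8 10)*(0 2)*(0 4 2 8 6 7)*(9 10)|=10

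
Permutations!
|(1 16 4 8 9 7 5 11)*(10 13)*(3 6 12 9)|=|(1 16 4 8 3 6 12 9 7 5 11)(10 13)|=22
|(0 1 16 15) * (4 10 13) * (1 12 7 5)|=21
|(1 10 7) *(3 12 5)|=|(1 10 7)(3 12 5)|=3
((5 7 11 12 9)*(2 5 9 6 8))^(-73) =(2 12 5 6 7 8 11)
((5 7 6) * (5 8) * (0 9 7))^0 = (9)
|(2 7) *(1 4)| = |(1 4)(2 7)| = 2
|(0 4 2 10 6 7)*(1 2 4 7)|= |(0 7)(1 2 10 6)|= 4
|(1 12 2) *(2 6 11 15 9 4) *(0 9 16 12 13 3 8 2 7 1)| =45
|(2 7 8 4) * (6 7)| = |(2 6 7 8 4)| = 5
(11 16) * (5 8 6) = [0, 1, 2, 3, 4, 8, 5, 7, 6, 9, 10, 16, 12, 13, 14, 15, 11] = (5 8 6)(11 16)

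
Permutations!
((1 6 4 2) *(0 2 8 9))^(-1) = (0 9 8 4 6 1 2)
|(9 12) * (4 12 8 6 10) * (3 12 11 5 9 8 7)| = 10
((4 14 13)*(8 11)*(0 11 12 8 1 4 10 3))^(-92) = (0 14)(1 10)(3 4)(11 13)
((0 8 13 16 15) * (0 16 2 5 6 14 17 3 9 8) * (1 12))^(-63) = (17)(1 12)(15 16)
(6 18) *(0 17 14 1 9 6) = (0 17 14 1 9 6 18) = [17, 9, 2, 3, 4, 5, 18, 7, 8, 6, 10, 11, 12, 13, 1, 15, 16, 14, 0]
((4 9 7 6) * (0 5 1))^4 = (9)(0 5 1)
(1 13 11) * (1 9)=[0, 13, 2, 3, 4, 5, 6, 7, 8, 1, 10, 9, 12, 11]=(1 13 11 9)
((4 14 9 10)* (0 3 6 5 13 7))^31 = ((0 3 6 5 13 7)(4 14 9 10))^31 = (0 3 6 5 13 7)(4 10 9 14)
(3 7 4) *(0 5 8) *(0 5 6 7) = (0 6 7 4 3)(5 8) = [6, 1, 2, 0, 3, 8, 7, 4, 5]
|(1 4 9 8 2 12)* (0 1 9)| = 12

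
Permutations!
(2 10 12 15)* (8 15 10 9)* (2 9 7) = [0, 1, 7, 3, 4, 5, 6, 2, 15, 8, 12, 11, 10, 13, 14, 9] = (2 7)(8 15 9)(10 12)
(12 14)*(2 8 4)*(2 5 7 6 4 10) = (2 8 10)(4 5 7 6)(12 14) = [0, 1, 8, 3, 5, 7, 4, 6, 10, 9, 2, 11, 14, 13, 12]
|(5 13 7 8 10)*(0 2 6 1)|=20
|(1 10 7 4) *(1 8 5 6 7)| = 10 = |(1 10)(4 8 5 6 7)|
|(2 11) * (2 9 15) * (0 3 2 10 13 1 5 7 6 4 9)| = |(0 3 2 11)(1 5 7 6 4 9 15 10 13)| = 36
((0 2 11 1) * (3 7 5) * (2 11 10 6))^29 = (0 1 11)(2 6 10)(3 5 7)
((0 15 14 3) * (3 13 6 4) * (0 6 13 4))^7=(0 15 14 4 3 6)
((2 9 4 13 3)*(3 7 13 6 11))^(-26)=(13)(2 11 4)(3 6 9)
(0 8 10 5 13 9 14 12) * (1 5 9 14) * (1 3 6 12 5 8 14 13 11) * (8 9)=(0 14 5 11 1 9 3 6 12)(8 10)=[14, 9, 2, 6, 4, 11, 12, 7, 10, 3, 8, 1, 0, 13, 5]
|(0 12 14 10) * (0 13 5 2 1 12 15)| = 14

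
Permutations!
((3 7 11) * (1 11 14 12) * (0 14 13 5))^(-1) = (0 5 13 7 3 11 1 12 14)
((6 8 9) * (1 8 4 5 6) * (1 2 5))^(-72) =(1 6 2 8 4 5 9)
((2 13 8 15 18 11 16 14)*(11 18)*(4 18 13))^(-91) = (2 14 16 11 15 8 13 18 4)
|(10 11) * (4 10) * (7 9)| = 6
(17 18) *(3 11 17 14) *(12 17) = (3 11 12 17 18 14) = [0, 1, 2, 11, 4, 5, 6, 7, 8, 9, 10, 12, 17, 13, 3, 15, 16, 18, 14]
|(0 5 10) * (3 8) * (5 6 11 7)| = 6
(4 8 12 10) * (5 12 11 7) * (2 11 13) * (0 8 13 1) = [8, 0, 11, 3, 13, 12, 6, 5, 1, 9, 4, 7, 10, 2] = (0 8 1)(2 11 7 5 12 10 4 13)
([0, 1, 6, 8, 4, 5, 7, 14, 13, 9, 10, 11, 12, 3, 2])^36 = (14)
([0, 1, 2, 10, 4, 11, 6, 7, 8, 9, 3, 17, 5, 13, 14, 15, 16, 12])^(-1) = [0, 1, 2, 10, 4, 12, 6, 7, 8, 9, 3, 5, 17, 13, 14, 15, 16, 11]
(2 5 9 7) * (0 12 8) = (0 12 8)(2 5 9 7) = [12, 1, 5, 3, 4, 9, 6, 2, 0, 7, 10, 11, 8]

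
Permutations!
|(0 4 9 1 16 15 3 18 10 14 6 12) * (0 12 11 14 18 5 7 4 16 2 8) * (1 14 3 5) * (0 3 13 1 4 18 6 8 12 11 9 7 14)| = 65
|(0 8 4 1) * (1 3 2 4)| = 3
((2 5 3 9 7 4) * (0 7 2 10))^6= (0 4)(2 3)(5 9)(7 10)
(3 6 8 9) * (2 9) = (2 9 3 6 8) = [0, 1, 9, 6, 4, 5, 8, 7, 2, 3]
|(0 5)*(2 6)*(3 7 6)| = |(0 5)(2 3 7 6)| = 4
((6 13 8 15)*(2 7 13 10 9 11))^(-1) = (2 11 9 10 6 15 8 13 7)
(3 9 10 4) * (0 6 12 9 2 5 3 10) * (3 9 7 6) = (0 3 2 5 9)(4 10)(6 12 7) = [3, 1, 5, 2, 10, 9, 12, 6, 8, 0, 4, 11, 7]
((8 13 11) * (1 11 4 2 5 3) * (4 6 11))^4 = (13)(1 3 5 2 4)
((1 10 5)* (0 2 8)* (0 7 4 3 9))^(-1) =(0 9 3 4 7 8 2)(1 5 10)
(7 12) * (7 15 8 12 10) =(7 10)(8 12 15) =[0, 1, 2, 3, 4, 5, 6, 10, 12, 9, 7, 11, 15, 13, 14, 8]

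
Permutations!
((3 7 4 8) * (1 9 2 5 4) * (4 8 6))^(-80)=(1 8 9 3 2 7 5)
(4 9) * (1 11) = (1 11)(4 9) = [0, 11, 2, 3, 9, 5, 6, 7, 8, 4, 10, 1]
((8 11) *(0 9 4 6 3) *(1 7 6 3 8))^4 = (1 11 8 6 7)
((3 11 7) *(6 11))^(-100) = (11)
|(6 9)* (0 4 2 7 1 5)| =|(0 4 2 7 1 5)(6 9)| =6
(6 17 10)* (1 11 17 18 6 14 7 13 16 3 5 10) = (1 11 17)(3 5 10 14 7 13 16)(6 18) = [0, 11, 2, 5, 4, 10, 18, 13, 8, 9, 14, 17, 12, 16, 7, 15, 3, 1, 6]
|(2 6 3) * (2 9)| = |(2 6 3 9)| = 4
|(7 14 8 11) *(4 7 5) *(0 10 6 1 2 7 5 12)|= 10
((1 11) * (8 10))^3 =(1 11)(8 10)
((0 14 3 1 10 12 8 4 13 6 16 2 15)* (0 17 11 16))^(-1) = ((0 14 3 1 10 12 8 4 13 6)(2 15 17 11 16))^(-1) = (0 6 13 4 8 12 10 1 3 14)(2 16 11 17 15)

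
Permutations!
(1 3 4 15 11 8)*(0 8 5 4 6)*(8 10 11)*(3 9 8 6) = (0 10 11 5 4 15 6)(1 9 8) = [10, 9, 2, 3, 15, 4, 0, 7, 1, 8, 11, 5, 12, 13, 14, 6]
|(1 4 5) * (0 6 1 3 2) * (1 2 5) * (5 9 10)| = |(0 6 2)(1 4)(3 9 10 5)| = 12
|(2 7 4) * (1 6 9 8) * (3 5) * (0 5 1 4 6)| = 12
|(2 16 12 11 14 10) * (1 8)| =|(1 8)(2 16 12 11 14 10)| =6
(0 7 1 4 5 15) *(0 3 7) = (1 4 5 15 3 7) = [0, 4, 2, 7, 5, 15, 6, 1, 8, 9, 10, 11, 12, 13, 14, 3]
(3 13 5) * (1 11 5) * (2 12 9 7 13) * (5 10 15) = (1 11 10 15 5 3 2 12 9 7 13) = [0, 11, 12, 2, 4, 3, 6, 13, 8, 7, 15, 10, 9, 1, 14, 5]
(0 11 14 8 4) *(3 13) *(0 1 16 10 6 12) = (0 11 14 8 4 1 16 10 6 12)(3 13) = [11, 16, 2, 13, 1, 5, 12, 7, 4, 9, 6, 14, 0, 3, 8, 15, 10]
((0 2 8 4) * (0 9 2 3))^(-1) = ((0 3)(2 8 4 9))^(-1) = (0 3)(2 9 4 8)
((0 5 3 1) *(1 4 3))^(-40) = ((0 5 1)(3 4))^(-40) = (0 1 5)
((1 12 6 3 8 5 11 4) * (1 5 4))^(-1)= (1 11 5 4 8 3 6 12)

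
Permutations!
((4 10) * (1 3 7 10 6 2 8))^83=(1 10 2 3 4 8 7 6)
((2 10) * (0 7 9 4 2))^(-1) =(0 10 2 4 9 7)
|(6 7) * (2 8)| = |(2 8)(6 7)| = 2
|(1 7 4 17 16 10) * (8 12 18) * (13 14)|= 6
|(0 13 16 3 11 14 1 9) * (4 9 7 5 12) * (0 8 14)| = 40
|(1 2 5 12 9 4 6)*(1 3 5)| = |(1 2)(3 5 12 9 4 6)| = 6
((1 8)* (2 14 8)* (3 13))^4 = ((1 2 14 8)(3 13))^4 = (14)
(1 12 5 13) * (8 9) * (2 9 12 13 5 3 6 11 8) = (1 13)(2 9)(3 6 11 8 12) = [0, 13, 9, 6, 4, 5, 11, 7, 12, 2, 10, 8, 3, 1]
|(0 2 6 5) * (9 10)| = |(0 2 6 5)(9 10)| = 4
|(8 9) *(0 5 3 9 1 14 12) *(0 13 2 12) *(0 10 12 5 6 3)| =|(0 6 3 9 8 1 14 10 12 13 2 5)| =12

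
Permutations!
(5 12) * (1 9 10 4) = (1 9 10 4)(5 12) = [0, 9, 2, 3, 1, 12, 6, 7, 8, 10, 4, 11, 5]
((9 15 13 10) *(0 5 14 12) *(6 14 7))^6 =(9 13)(10 15)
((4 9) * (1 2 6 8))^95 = (1 8 6 2)(4 9) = ((1 2 6 8)(4 9))^95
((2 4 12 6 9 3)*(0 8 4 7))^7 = (0 2 9 12 8 7 3 6 4) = ((0 8 4 12 6 9 3 2 7))^7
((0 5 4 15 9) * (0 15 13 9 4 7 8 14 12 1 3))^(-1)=((0 5 7 8 14 12 1 3)(4 13 9 15))^(-1)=(0 3 1 12 14 8 7 5)(4 15 9 13)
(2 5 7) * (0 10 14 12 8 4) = (0 10 14 12 8 4)(2 5 7) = [10, 1, 5, 3, 0, 7, 6, 2, 4, 9, 14, 11, 8, 13, 12]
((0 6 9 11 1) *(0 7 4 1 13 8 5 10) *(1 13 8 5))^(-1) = (0 10 5 13 4 7 1 8 11 9 6)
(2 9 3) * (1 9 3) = (1 9)(2 3) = [0, 9, 3, 2, 4, 5, 6, 7, 8, 1]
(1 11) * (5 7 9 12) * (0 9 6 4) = (0 9 12 5 7 6 4)(1 11) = [9, 11, 2, 3, 0, 7, 4, 6, 8, 12, 10, 1, 5]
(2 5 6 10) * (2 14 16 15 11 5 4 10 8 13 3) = (2 4 10 14 16 15 11 5 6 8 13 3) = [0, 1, 4, 2, 10, 6, 8, 7, 13, 9, 14, 5, 12, 3, 16, 11, 15]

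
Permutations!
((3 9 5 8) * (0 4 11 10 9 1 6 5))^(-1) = (0 9 10 11 4)(1 3 8 5 6)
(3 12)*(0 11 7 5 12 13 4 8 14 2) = [11, 1, 0, 13, 8, 12, 6, 5, 14, 9, 10, 7, 3, 4, 2] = (0 11 7 5 12 3 13 4 8 14 2)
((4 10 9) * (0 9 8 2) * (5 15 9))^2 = (0 15 4 8)(2 5 9 10)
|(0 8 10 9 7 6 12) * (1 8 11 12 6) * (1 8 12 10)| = |(0 11 10 9 7 8 1 12)| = 8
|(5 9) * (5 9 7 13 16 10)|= 5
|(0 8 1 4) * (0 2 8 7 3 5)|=4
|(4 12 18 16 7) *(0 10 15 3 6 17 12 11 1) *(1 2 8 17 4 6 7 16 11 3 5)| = |(0 10 15 5 1)(2 8 17 12 18 11)(3 7 6 4)| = 60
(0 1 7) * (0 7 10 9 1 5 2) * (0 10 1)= [5, 1, 10, 3, 4, 2, 6, 7, 8, 0, 9]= (0 5 2 10 9)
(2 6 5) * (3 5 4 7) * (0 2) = (0 2 6 4 7 3 5) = [2, 1, 6, 5, 7, 0, 4, 3]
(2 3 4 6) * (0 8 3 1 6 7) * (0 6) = (0 8 3 4 7 6 2 1) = [8, 0, 1, 4, 7, 5, 2, 6, 3]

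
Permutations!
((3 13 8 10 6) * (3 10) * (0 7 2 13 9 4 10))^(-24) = (0 9 2 10 8)(3 7 4 13 6)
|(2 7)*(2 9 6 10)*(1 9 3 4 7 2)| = |(1 9 6 10)(3 4 7)| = 12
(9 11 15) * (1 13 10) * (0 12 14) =(0 12 14)(1 13 10)(9 11 15) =[12, 13, 2, 3, 4, 5, 6, 7, 8, 11, 1, 15, 14, 10, 0, 9]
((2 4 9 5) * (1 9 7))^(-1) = ((1 9 5 2 4 7))^(-1) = (1 7 4 2 5 9)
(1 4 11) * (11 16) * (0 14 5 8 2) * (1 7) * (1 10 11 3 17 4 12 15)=(0 14 5 8 2)(1 12 15)(3 17 4 16)(7 10 11)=[14, 12, 0, 17, 16, 8, 6, 10, 2, 9, 11, 7, 15, 13, 5, 1, 3, 4]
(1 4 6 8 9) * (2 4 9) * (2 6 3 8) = [0, 9, 4, 8, 3, 5, 2, 7, 6, 1] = (1 9)(2 4 3 8 6)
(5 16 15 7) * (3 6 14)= (3 6 14)(5 16 15 7)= [0, 1, 2, 6, 4, 16, 14, 5, 8, 9, 10, 11, 12, 13, 3, 7, 15]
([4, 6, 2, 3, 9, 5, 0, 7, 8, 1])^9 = (0 6 1 9 4)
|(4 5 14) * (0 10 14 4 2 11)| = 10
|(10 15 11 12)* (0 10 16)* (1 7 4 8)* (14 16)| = 28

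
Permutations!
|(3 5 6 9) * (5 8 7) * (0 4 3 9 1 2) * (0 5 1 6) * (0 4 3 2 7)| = 6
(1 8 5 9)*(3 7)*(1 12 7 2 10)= (1 8 5 9 12 7 3 2 10)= [0, 8, 10, 2, 4, 9, 6, 3, 5, 12, 1, 11, 7]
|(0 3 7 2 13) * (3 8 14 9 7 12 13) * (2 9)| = |(0 8 14 2 3 12 13)(7 9)| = 14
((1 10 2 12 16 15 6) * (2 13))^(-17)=(1 6 15 16 12 2 13 10)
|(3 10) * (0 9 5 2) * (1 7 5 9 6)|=6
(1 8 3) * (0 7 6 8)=[7, 0, 2, 1, 4, 5, 8, 6, 3]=(0 7 6 8 3 1)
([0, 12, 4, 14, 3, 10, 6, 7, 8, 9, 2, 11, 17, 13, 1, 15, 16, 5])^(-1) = [0, 14, 10, 4, 2, 17, 6, 7, 8, 9, 5, 11, 1, 13, 3, 15, 16, 12]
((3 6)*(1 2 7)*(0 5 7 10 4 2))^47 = (0 1 7 5)(2 4 10)(3 6)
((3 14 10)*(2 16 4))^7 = (2 16 4)(3 14 10)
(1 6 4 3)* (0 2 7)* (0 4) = (0 2 7 4 3 1 6) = [2, 6, 7, 1, 3, 5, 0, 4]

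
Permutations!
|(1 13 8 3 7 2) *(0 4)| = 6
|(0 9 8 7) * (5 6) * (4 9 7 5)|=10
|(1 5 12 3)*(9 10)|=|(1 5 12 3)(9 10)|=4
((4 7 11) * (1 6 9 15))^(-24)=(15)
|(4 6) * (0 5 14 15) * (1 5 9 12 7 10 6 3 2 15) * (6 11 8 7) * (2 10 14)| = 15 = |(0 9 12 6 4 3 10 11 8 7 14 1 5 2 15)|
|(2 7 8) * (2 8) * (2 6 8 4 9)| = |(2 7 6 8 4 9)| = 6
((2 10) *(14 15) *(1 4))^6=(15)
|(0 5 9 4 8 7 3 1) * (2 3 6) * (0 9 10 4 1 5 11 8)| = 10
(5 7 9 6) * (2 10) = (2 10)(5 7 9 6) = [0, 1, 10, 3, 4, 7, 5, 9, 8, 6, 2]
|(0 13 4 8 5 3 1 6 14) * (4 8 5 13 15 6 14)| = |(0 15 6 4 5 3 1 14)(8 13)| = 8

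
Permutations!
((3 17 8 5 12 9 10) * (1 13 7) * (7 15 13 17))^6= ((1 17 8 5 12 9 10 3 7)(13 15))^6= (1 10 5)(3 12 17)(7 9 8)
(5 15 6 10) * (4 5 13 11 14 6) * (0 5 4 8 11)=[5, 1, 2, 3, 4, 15, 10, 7, 11, 9, 13, 14, 12, 0, 6, 8]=(0 5 15 8 11 14 6 10 13)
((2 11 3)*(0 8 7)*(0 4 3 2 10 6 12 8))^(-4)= ((2 11)(3 10 6 12 8 7 4))^(-4)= (3 12 4 6 7 10 8)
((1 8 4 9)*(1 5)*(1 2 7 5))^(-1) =((1 8 4 9)(2 7 5))^(-1) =(1 9 4 8)(2 5 7)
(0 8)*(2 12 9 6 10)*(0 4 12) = [8, 1, 0, 3, 12, 5, 10, 7, 4, 6, 2, 11, 9] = (0 8 4 12 9 6 10 2)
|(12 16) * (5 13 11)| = |(5 13 11)(12 16)| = 6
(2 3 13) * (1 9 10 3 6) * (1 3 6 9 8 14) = (1 8 14)(2 9 10 6 3 13) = [0, 8, 9, 13, 4, 5, 3, 7, 14, 10, 6, 11, 12, 2, 1]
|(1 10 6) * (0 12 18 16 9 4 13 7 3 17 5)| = 33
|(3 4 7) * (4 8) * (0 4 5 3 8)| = 6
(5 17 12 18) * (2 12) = (2 12 18 5 17) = [0, 1, 12, 3, 4, 17, 6, 7, 8, 9, 10, 11, 18, 13, 14, 15, 16, 2, 5]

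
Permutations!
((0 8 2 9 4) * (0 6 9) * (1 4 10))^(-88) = (0 2 8)(1 6 10 4 9)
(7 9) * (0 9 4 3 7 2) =[9, 1, 0, 7, 3, 5, 6, 4, 8, 2] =(0 9 2)(3 7 4)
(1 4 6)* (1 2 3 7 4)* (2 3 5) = (2 5)(3 7 4 6) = [0, 1, 5, 7, 6, 2, 3, 4]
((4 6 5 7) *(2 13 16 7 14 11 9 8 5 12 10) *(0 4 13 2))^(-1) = ((0 4 6 12 10)(5 14 11 9 8)(7 13 16))^(-1) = (0 10 12 6 4)(5 8 9 11 14)(7 16 13)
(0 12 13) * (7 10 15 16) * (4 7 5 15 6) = [12, 1, 2, 3, 7, 15, 4, 10, 8, 9, 6, 11, 13, 0, 14, 16, 5] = (0 12 13)(4 7 10 6)(5 15 16)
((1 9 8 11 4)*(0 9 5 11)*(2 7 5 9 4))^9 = (0 8 9 1 4)(2 7 5 11)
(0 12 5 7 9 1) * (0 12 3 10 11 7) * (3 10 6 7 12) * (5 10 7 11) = (0 7 9 1 3 6 11 12 10 5) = [7, 3, 2, 6, 4, 0, 11, 9, 8, 1, 5, 12, 10]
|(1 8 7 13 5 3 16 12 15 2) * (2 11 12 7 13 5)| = |(1 8 13 2)(3 16 7 5)(11 12 15)| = 12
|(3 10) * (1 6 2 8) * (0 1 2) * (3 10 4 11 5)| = |(0 1 6)(2 8)(3 4 11 5)| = 12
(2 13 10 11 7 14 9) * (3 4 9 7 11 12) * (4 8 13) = (2 4 9)(3 8 13 10 12)(7 14) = [0, 1, 4, 8, 9, 5, 6, 14, 13, 2, 12, 11, 3, 10, 7]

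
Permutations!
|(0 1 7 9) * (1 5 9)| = |(0 5 9)(1 7)| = 6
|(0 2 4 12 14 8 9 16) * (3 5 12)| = 10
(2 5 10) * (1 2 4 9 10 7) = (1 2 5 7)(4 9 10) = [0, 2, 5, 3, 9, 7, 6, 1, 8, 10, 4]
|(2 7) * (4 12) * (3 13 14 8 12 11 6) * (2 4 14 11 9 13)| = 24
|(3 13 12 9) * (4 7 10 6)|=|(3 13 12 9)(4 7 10 6)|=4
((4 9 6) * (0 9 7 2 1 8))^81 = ((0 9 6 4 7 2 1 8))^81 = (0 9 6 4 7 2 1 8)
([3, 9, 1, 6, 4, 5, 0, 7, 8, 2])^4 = (0 3 6)(1 9 2)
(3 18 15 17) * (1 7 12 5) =(1 7 12 5)(3 18 15 17) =[0, 7, 2, 18, 4, 1, 6, 12, 8, 9, 10, 11, 5, 13, 14, 17, 16, 3, 15]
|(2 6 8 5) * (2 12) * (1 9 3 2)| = |(1 9 3 2 6 8 5 12)| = 8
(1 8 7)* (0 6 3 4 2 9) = (0 6 3 4 2 9)(1 8 7) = [6, 8, 9, 4, 2, 5, 3, 1, 7, 0]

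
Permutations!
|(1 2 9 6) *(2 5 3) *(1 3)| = |(1 5)(2 9 6 3)| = 4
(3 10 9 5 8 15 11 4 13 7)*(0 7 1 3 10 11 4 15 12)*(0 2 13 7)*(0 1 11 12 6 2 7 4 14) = (0 1 3 12 7 10 9 5 8 6 2 13 11 15 14) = [1, 3, 13, 12, 4, 8, 2, 10, 6, 5, 9, 15, 7, 11, 0, 14]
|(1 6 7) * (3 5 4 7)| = 6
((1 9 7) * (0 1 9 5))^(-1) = (0 5 1)(7 9)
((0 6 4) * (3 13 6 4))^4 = ((0 4)(3 13 6))^4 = (3 13 6)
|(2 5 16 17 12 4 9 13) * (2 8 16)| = |(2 5)(4 9 13 8 16 17 12)| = 14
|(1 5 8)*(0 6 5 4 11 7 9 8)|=|(0 6 5)(1 4 11 7 9 8)|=6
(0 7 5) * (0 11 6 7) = (5 11 6 7) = [0, 1, 2, 3, 4, 11, 7, 5, 8, 9, 10, 6]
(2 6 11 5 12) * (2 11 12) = (2 6 12 11 5) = [0, 1, 6, 3, 4, 2, 12, 7, 8, 9, 10, 5, 11]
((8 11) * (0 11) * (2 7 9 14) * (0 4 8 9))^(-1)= (0 7 2 14 9 11)(4 8)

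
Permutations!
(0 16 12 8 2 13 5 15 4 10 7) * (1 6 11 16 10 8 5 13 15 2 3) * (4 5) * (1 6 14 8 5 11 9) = (0 10 7)(1 14 8 3 6 9)(2 15 11 16 12 4 5) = [10, 14, 15, 6, 5, 2, 9, 0, 3, 1, 7, 16, 4, 13, 8, 11, 12]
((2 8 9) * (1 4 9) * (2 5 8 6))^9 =(1 8 5 9 4)(2 6)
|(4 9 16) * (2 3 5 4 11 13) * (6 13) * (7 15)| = 18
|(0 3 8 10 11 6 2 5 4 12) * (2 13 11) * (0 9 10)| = 6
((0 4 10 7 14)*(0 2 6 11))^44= ((0 4 10 7 14 2 6 11))^44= (0 14)(2 4)(6 10)(7 11)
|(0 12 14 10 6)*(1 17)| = 10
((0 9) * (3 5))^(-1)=((0 9)(3 5))^(-1)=(0 9)(3 5)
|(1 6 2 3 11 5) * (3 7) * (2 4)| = |(1 6 4 2 7 3 11 5)| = 8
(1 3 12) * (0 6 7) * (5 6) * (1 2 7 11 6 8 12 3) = (0 5 8 12 2 7)(6 11) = [5, 1, 7, 3, 4, 8, 11, 0, 12, 9, 10, 6, 2]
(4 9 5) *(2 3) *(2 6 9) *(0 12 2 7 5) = (0 12 2 3 6 9)(4 7 5) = [12, 1, 3, 6, 7, 4, 9, 5, 8, 0, 10, 11, 2]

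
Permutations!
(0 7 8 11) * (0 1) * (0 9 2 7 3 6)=[3, 9, 7, 6, 4, 5, 0, 8, 11, 2, 10, 1]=(0 3 6)(1 9 2 7 8 11)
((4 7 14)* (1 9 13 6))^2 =(1 13)(4 14 7)(6 9)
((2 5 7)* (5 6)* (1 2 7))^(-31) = (7)(1 2 6 5)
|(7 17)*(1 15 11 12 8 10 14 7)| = |(1 15 11 12 8 10 14 7 17)| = 9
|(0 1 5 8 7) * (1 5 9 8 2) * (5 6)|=8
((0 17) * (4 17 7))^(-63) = (0 7 4 17)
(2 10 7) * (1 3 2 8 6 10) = [0, 3, 1, 2, 4, 5, 10, 8, 6, 9, 7] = (1 3 2)(6 10 7 8)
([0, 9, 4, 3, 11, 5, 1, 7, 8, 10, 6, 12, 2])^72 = [0, 1, 2, 3, 4, 5, 6, 7, 8, 9, 10, 11, 12]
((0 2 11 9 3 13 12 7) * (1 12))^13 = (0 3 7 9 12 11 1 2 13)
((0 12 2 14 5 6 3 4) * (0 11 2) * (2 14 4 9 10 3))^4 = (2 5 11)(3 9 10)(4 6 14)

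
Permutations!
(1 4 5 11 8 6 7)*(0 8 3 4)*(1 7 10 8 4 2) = [4, 0, 1, 2, 5, 11, 10, 7, 6, 9, 8, 3] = (0 4 5 11 3 2 1)(6 10 8)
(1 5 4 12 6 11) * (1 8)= (1 5 4 12 6 11 8)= [0, 5, 2, 3, 12, 4, 11, 7, 1, 9, 10, 8, 6]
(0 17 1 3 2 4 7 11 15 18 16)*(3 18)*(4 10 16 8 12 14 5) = (0 17 1 18 8 12 14 5 4 7 11 15 3 2 10 16) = [17, 18, 10, 2, 7, 4, 6, 11, 12, 9, 16, 15, 14, 13, 5, 3, 0, 1, 8]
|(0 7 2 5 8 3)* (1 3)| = 7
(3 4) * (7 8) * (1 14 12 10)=(1 14 12 10)(3 4)(7 8)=[0, 14, 2, 4, 3, 5, 6, 8, 7, 9, 1, 11, 10, 13, 12]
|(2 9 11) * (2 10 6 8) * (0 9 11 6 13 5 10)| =|(0 9 6 8 2 11)(5 10 13)| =6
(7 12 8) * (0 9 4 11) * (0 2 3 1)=[9, 0, 3, 1, 11, 5, 6, 12, 7, 4, 10, 2, 8]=(0 9 4 11 2 3 1)(7 12 8)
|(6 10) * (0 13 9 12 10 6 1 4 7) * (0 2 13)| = 8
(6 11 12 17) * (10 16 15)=(6 11 12 17)(10 16 15)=[0, 1, 2, 3, 4, 5, 11, 7, 8, 9, 16, 12, 17, 13, 14, 10, 15, 6]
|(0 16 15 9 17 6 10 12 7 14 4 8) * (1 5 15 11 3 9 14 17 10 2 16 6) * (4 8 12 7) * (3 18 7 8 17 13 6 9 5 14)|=84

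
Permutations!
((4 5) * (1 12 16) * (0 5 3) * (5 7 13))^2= ((0 7 13 5 4 3)(1 12 16))^2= (0 13 4)(1 16 12)(3 7 5)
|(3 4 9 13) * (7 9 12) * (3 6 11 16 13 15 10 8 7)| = 60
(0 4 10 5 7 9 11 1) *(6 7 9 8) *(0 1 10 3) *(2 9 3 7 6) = [4, 1, 9, 0, 7, 3, 6, 8, 2, 11, 5, 10] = (0 4 7 8 2 9 11 10 5 3)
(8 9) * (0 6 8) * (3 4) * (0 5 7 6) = (3 4)(5 7 6 8 9) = [0, 1, 2, 4, 3, 7, 8, 6, 9, 5]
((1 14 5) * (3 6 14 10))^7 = ((1 10 3 6 14 5))^7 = (1 10 3 6 14 5)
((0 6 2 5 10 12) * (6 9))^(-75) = (0 6 5 12 9 2 10)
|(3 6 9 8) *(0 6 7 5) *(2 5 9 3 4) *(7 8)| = |(0 6 3 8 4 2 5)(7 9)| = 14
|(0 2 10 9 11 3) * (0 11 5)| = 10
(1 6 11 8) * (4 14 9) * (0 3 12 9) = [3, 6, 2, 12, 14, 5, 11, 7, 1, 4, 10, 8, 9, 13, 0] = (0 3 12 9 4 14)(1 6 11 8)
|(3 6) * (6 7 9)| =4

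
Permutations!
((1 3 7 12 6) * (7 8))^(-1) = (1 6 12 7 8 3)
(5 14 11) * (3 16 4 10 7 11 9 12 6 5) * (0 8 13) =(0 8 13)(3 16 4 10 7 11)(5 14 9 12 6) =[8, 1, 2, 16, 10, 14, 5, 11, 13, 12, 7, 3, 6, 0, 9, 15, 4]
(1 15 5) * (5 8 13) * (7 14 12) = [0, 15, 2, 3, 4, 1, 6, 14, 13, 9, 10, 11, 7, 5, 12, 8] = (1 15 8 13 5)(7 14 12)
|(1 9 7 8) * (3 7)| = |(1 9 3 7 8)| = 5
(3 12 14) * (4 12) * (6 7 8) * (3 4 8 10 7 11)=(3 8 6 11)(4 12 14)(7 10)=[0, 1, 2, 8, 12, 5, 11, 10, 6, 9, 7, 3, 14, 13, 4]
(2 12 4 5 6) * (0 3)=[3, 1, 12, 0, 5, 6, 2, 7, 8, 9, 10, 11, 4]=(0 3)(2 12 4 5 6)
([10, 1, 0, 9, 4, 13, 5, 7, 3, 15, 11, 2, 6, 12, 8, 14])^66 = [11, 1, 10, 9, 4, 12, 13, 7, 3, 15, 2, 0, 5, 6, 8, 14]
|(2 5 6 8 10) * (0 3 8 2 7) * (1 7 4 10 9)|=6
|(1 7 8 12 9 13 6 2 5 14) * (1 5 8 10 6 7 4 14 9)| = 12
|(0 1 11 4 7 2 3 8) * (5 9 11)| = 10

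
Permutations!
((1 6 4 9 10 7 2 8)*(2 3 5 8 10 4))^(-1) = (1 8 5 3 7 10 2 6)(4 9)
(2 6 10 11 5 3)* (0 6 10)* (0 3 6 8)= (0 8)(2 10 11 5 6 3)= [8, 1, 10, 2, 4, 6, 3, 7, 0, 9, 11, 5]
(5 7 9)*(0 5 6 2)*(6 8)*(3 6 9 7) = (0 5 3 6 2)(8 9) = [5, 1, 0, 6, 4, 3, 2, 7, 9, 8]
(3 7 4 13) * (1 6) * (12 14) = [0, 6, 2, 7, 13, 5, 1, 4, 8, 9, 10, 11, 14, 3, 12] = (1 6)(3 7 4 13)(12 14)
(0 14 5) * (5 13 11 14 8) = [8, 1, 2, 3, 4, 0, 6, 7, 5, 9, 10, 14, 12, 11, 13] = (0 8 5)(11 14 13)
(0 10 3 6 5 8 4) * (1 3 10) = (10)(0 1 3 6 5 8 4) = [1, 3, 2, 6, 0, 8, 5, 7, 4, 9, 10]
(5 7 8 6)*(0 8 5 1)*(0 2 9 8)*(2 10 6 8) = [0, 10, 9, 3, 4, 7, 1, 5, 8, 2, 6] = (1 10 6)(2 9)(5 7)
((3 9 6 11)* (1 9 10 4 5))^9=(1 9 6 11 3 10 4 5)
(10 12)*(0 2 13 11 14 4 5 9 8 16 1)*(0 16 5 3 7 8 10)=[2, 16, 13, 7, 3, 9, 6, 8, 5, 10, 12, 14, 0, 11, 4, 15, 1]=(0 2 13 11 14 4 3 7 8 5 9 10 12)(1 16)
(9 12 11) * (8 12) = (8 12 11 9) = [0, 1, 2, 3, 4, 5, 6, 7, 12, 8, 10, 9, 11]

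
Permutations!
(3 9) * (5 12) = (3 9)(5 12) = [0, 1, 2, 9, 4, 12, 6, 7, 8, 3, 10, 11, 5]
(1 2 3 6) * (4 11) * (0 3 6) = (0 3)(1 2 6)(4 11) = [3, 2, 6, 0, 11, 5, 1, 7, 8, 9, 10, 4]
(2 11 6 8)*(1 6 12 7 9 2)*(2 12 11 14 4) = (1 6 8)(2 14 4)(7 9 12) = [0, 6, 14, 3, 2, 5, 8, 9, 1, 12, 10, 11, 7, 13, 4]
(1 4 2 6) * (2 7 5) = (1 4 7 5 2 6) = [0, 4, 6, 3, 7, 2, 1, 5]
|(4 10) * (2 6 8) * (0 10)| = |(0 10 4)(2 6 8)| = 3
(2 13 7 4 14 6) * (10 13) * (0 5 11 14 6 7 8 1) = (0 5 11 14 7 4 6 2 10 13 8 1) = [5, 0, 10, 3, 6, 11, 2, 4, 1, 9, 13, 14, 12, 8, 7]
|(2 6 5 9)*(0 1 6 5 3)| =|(0 1 6 3)(2 5 9)| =12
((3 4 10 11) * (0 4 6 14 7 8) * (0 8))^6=(0 14 3 10)(4 7 6 11)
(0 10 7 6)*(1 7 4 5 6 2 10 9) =(0 9 1 7 2 10 4 5 6) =[9, 7, 10, 3, 5, 6, 0, 2, 8, 1, 4]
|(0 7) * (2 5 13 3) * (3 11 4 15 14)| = 8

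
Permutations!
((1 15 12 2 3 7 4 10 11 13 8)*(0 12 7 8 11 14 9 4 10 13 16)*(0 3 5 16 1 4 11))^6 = (0 8 5)(1 11 9 14 10 7 15)(2 13 3)(4 16 12) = ((0 12 2 5 16 3 8 4 13)(1 15 7 10 14 9 11))^6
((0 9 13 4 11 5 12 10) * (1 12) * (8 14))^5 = ((0 9 13 4 11 5 1 12 10)(8 14))^5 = (0 5 9 1 13 12 4 10 11)(8 14)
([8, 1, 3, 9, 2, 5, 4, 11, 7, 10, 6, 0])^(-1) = (0 11 7 8)(2 4 6 10 9 3)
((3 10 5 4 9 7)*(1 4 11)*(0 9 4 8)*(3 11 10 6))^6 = ((0 9 7 11 1 8)(3 6)(5 10))^6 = (11)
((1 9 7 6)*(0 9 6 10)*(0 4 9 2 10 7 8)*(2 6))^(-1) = ((0 6 1 2 10 4 9 8))^(-1) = (0 8 9 4 10 2 1 6)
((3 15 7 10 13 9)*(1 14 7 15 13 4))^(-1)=((15)(1 14 7 10 4)(3 13 9))^(-1)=(15)(1 4 10 7 14)(3 9 13)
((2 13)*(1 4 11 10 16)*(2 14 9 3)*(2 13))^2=(1 11 16 4 10)(3 14)(9 13)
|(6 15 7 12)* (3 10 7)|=|(3 10 7 12 6 15)|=6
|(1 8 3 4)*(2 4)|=5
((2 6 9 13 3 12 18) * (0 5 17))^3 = ((0 5 17)(2 6 9 13 3 12 18))^3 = (2 13 18 9 12 6 3)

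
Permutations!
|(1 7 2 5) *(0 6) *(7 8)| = 10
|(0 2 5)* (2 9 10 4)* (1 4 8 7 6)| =10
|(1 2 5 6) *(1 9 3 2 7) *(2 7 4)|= |(1 4 2 5 6 9 3 7)|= 8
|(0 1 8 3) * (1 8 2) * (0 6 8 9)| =6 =|(0 9)(1 2)(3 6 8)|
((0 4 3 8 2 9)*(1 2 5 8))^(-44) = (0 2 3)(1 4 9)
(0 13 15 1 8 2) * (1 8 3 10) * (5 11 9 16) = [13, 3, 0, 10, 4, 11, 6, 7, 2, 16, 1, 9, 12, 15, 14, 8, 5] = (0 13 15 8 2)(1 3 10)(5 11 9 16)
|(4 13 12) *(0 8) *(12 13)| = |(13)(0 8)(4 12)| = 2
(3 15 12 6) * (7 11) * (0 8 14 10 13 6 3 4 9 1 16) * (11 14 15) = (0 8 15 12 3 11 7 14 10 13 6 4 9 1 16) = [8, 16, 2, 11, 9, 5, 4, 14, 15, 1, 13, 7, 3, 6, 10, 12, 0]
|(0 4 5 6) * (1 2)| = 4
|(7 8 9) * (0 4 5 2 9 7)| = |(0 4 5 2 9)(7 8)| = 10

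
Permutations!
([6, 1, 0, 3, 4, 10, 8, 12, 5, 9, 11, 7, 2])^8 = (0 2 12 7 11 10 5 8 6)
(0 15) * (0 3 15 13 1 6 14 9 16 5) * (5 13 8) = (0 8 5)(1 6 14 9 16 13)(3 15) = [8, 6, 2, 15, 4, 0, 14, 7, 5, 16, 10, 11, 12, 1, 9, 3, 13]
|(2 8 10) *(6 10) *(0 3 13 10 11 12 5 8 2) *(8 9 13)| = 10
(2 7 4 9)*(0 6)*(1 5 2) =(0 6)(1 5 2 7 4 9) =[6, 5, 7, 3, 9, 2, 0, 4, 8, 1]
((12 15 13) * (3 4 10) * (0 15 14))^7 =((0 15 13 12 14)(3 4 10))^7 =(0 13 14 15 12)(3 4 10)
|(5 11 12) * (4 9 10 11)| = 6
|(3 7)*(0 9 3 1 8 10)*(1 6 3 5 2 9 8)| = |(0 8 10)(2 9 5)(3 7 6)| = 3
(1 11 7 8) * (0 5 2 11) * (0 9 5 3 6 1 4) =(0 3 6 1 9 5 2 11 7 8 4) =[3, 9, 11, 6, 0, 2, 1, 8, 4, 5, 10, 7]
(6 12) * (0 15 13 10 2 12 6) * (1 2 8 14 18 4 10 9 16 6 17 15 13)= (0 13 9 16 6 17 15 1 2 12)(4 10 8 14 18)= [13, 2, 12, 3, 10, 5, 17, 7, 14, 16, 8, 11, 0, 9, 18, 1, 6, 15, 4]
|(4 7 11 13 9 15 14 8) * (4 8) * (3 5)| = 14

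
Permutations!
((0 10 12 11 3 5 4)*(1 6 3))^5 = (0 6 10 3 12 5 11 4 1)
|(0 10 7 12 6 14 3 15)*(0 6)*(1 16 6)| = 12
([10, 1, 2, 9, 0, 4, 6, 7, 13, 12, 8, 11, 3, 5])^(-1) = [4, 1, 2, 12, 5, 13, 6, 7, 10, 3, 0, 11, 9, 8]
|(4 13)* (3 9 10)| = 6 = |(3 9 10)(4 13)|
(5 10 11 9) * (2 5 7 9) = (2 5 10 11)(7 9) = [0, 1, 5, 3, 4, 10, 6, 9, 8, 7, 11, 2]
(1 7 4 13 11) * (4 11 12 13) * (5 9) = (1 7 11)(5 9)(12 13) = [0, 7, 2, 3, 4, 9, 6, 11, 8, 5, 10, 1, 13, 12]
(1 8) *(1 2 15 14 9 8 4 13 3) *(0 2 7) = (0 2 15 14 9 8 7)(1 4 13 3) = [2, 4, 15, 1, 13, 5, 6, 0, 7, 8, 10, 11, 12, 3, 9, 14]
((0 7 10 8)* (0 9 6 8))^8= (0 10 7)(6 9 8)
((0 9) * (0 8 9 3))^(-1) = ((0 3)(8 9))^(-1) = (0 3)(8 9)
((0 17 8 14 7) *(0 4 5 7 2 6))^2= (0 8 2)(4 7 5)(6 17 14)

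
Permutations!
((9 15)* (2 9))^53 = ((2 9 15))^53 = (2 15 9)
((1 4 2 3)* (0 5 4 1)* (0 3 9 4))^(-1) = (0 5)(2 4 9)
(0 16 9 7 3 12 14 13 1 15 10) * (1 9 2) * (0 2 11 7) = (0 16 11 7 3 12 14 13 9)(1 15 10 2) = [16, 15, 1, 12, 4, 5, 6, 3, 8, 0, 2, 7, 14, 9, 13, 10, 11]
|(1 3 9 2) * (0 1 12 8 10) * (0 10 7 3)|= 6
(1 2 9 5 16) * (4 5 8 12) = (1 2 9 8 12 4 5 16) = [0, 2, 9, 3, 5, 16, 6, 7, 12, 8, 10, 11, 4, 13, 14, 15, 1]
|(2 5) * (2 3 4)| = 4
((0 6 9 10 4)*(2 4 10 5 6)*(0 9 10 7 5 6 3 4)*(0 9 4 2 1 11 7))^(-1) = (0 10 6 9 2 3 5 7 11 1)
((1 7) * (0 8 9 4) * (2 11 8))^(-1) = ((0 2 11 8 9 4)(1 7))^(-1) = (0 4 9 8 11 2)(1 7)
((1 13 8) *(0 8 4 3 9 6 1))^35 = ((0 8)(1 13 4 3 9 6))^35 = (0 8)(1 6 9 3 4 13)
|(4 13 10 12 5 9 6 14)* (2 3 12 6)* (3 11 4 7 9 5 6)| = 11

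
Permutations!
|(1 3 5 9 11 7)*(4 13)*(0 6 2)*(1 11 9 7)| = |(0 6 2)(1 3 5 7 11)(4 13)| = 30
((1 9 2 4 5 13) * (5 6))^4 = (1 6 9 5 2 13 4)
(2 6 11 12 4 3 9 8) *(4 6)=(2 4 3 9 8)(6 11 12)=[0, 1, 4, 9, 3, 5, 11, 7, 2, 8, 10, 12, 6]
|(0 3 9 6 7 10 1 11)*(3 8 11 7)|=3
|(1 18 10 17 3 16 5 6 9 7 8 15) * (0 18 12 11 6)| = |(0 18 10 17 3 16 5)(1 12 11 6 9 7 8 15)| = 56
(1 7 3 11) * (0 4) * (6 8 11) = (0 4)(1 7 3 6 8 11) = [4, 7, 2, 6, 0, 5, 8, 3, 11, 9, 10, 1]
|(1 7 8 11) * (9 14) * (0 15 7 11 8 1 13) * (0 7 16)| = 12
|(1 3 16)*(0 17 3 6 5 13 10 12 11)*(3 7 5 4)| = 40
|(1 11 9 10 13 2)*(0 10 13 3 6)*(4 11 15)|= 28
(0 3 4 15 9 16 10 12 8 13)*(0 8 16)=(0 3 4 15 9)(8 13)(10 12 16)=[3, 1, 2, 4, 15, 5, 6, 7, 13, 0, 12, 11, 16, 8, 14, 9, 10]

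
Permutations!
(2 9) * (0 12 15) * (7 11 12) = (0 7 11 12 15)(2 9) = [7, 1, 9, 3, 4, 5, 6, 11, 8, 2, 10, 12, 15, 13, 14, 0]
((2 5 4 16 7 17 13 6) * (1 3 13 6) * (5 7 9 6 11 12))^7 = (1 3 13)(2 16 12 7 9 5 17 6 4 11)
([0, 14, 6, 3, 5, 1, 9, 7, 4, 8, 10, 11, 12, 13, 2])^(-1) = (1 5 4 8 9 6 2 14)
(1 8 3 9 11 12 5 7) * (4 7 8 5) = (1 5 8 3 9 11 12 4 7) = [0, 5, 2, 9, 7, 8, 6, 1, 3, 11, 10, 12, 4]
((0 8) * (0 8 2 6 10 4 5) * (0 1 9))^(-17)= ((0 2 6 10 4 5 1 9))^(-17)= (0 9 1 5 4 10 6 2)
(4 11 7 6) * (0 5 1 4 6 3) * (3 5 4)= (0 4 11 7 5 1 3)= [4, 3, 2, 0, 11, 1, 6, 5, 8, 9, 10, 7]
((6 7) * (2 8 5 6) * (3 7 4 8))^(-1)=(2 7 3)(4 6 5 8)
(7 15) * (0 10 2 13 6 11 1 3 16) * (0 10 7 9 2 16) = (0 7 15 9 2 13 6 11 1 3)(10 16) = [7, 3, 13, 0, 4, 5, 11, 15, 8, 2, 16, 1, 12, 6, 14, 9, 10]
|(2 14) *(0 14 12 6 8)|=|(0 14 2 12 6 8)|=6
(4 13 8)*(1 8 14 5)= (1 8 4 13 14 5)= [0, 8, 2, 3, 13, 1, 6, 7, 4, 9, 10, 11, 12, 14, 5]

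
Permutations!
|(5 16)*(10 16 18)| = 4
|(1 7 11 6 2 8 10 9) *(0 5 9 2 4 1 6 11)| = 21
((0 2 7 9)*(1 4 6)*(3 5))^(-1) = ((0 2 7 9)(1 4 6)(3 5))^(-1) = (0 9 7 2)(1 6 4)(3 5)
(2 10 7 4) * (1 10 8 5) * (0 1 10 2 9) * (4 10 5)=(0 1 2 8 4 9)(7 10)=[1, 2, 8, 3, 9, 5, 6, 10, 4, 0, 7]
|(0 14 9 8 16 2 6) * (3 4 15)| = 21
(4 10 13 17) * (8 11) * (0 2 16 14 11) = (0 2 16 14 11 8)(4 10 13 17) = [2, 1, 16, 3, 10, 5, 6, 7, 0, 9, 13, 8, 12, 17, 11, 15, 14, 4]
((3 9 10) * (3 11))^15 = (3 11 10 9)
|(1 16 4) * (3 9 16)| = |(1 3 9 16 4)| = 5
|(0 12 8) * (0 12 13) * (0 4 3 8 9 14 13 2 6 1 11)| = |(0 2 6 1 11)(3 8 12 9 14 13 4)| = 35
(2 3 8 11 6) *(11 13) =[0, 1, 3, 8, 4, 5, 2, 7, 13, 9, 10, 6, 12, 11] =(2 3 8 13 11 6)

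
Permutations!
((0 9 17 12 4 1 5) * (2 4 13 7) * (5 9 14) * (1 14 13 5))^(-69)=((0 13 7 2 4 14 1 9 17 12 5))^(-69)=(0 17 14 7 5 9 4 13 12 1 2)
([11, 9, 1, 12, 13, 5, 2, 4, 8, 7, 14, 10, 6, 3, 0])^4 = [0, 13, 4, 1, 6, 5, 7, 12, 8, 3, 10, 11, 9, 2, 14]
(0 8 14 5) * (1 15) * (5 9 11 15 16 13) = (0 8 14 9 11 15 1 16 13 5) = [8, 16, 2, 3, 4, 0, 6, 7, 14, 11, 10, 15, 12, 5, 9, 1, 13]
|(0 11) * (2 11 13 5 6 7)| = |(0 13 5 6 7 2 11)| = 7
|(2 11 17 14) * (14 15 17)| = |(2 11 14)(15 17)| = 6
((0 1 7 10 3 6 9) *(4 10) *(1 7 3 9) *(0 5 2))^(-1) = (0 2 5 9 10 4 7)(1 6 3)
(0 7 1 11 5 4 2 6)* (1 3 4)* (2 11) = [7, 2, 6, 4, 11, 1, 0, 3, 8, 9, 10, 5] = (0 7 3 4 11 5 1 2 6)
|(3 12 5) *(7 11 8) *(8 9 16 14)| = |(3 12 5)(7 11 9 16 14 8)| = 6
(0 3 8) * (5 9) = (0 3 8)(5 9) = [3, 1, 2, 8, 4, 9, 6, 7, 0, 5]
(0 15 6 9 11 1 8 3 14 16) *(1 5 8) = [15, 1, 2, 14, 4, 8, 9, 7, 3, 11, 10, 5, 12, 13, 16, 6, 0] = (0 15 6 9 11 5 8 3 14 16)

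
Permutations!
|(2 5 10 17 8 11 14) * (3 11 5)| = 4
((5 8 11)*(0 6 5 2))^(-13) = ((0 6 5 8 11 2))^(-13) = (0 2 11 8 5 6)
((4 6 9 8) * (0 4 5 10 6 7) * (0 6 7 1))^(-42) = ((0 4 1)(5 10 7 6 9 8))^(-42) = (10)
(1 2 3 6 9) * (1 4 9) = (1 2 3 6)(4 9) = [0, 2, 3, 6, 9, 5, 1, 7, 8, 4]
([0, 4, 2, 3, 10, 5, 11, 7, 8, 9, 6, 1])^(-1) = [0, 11, 2, 3, 1, 5, 10, 7, 8, 9, 4, 6]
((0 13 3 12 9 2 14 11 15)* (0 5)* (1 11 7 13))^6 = ((0 1 11 15 5)(2 14 7 13 3 12 9))^6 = (0 1 11 15 5)(2 9 12 3 13 7 14)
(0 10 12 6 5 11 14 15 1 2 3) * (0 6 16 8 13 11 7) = (0 10 12 16 8 13 11 14 15 1 2 3 6 5 7) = [10, 2, 3, 6, 4, 7, 5, 0, 13, 9, 12, 14, 16, 11, 15, 1, 8]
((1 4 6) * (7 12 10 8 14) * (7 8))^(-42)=(14)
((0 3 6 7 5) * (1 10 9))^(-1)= ((0 3 6 7 5)(1 10 9))^(-1)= (0 5 7 6 3)(1 9 10)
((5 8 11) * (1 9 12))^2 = ((1 9 12)(5 8 11))^2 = (1 12 9)(5 11 8)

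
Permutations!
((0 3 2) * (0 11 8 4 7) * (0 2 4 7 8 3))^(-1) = (2 7 8 4 3 11)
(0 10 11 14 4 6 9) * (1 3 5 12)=(0 10 11 14 4 6 9)(1 3 5 12)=[10, 3, 2, 5, 6, 12, 9, 7, 8, 0, 11, 14, 1, 13, 4]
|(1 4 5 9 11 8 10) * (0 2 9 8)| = |(0 2 9 11)(1 4 5 8 10)| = 20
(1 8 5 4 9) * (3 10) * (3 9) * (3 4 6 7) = (1 8 5 6 7 3 10 9) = [0, 8, 2, 10, 4, 6, 7, 3, 5, 1, 9]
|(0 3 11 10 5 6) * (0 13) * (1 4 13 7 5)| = |(0 3 11 10 1 4 13)(5 6 7)| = 21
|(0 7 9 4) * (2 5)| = 4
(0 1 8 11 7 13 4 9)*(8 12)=(0 1 12 8 11 7 13 4 9)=[1, 12, 2, 3, 9, 5, 6, 13, 11, 0, 10, 7, 8, 4]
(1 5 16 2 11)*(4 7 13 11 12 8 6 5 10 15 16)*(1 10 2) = (1 2 12 8 6 5 4 7 13 11 10 15 16) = [0, 2, 12, 3, 7, 4, 5, 13, 6, 9, 15, 10, 8, 11, 14, 16, 1]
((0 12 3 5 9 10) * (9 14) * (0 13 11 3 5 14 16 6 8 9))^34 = ((0 12 5 16 6 8 9 10 13 11 3 14))^34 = (0 3 13 9 6 5)(8 16 12 14 11 10)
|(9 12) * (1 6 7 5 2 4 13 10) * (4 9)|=10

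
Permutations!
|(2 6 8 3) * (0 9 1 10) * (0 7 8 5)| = |(0 9 1 10 7 8 3 2 6 5)| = 10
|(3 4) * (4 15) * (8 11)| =6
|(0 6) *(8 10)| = 2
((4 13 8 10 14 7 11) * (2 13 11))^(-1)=(2 7 14 10 8 13)(4 11)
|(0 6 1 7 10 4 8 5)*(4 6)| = |(0 4 8 5)(1 7 10 6)| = 4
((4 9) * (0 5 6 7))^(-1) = (0 7 6 5)(4 9)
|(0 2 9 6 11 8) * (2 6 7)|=|(0 6 11 8)(2 9 7)|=12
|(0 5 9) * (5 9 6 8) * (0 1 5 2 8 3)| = 6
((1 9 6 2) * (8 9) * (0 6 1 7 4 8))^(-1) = (0 1 9 8 4 7 2 6)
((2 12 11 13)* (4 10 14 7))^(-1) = ((2 12 11 13)(4 10 14 7))^(-1) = (2 13 11 12)(4 7 14 10)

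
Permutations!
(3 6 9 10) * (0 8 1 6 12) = (0 8 1 6 9 10 3 12) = [8, 6, 2, 12, 4, 5, 9, 7, 1, 10, 3, 11, 0]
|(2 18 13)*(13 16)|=|(2 18 16 13)|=4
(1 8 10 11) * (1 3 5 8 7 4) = (1 7 4)(3 5 8 10 11) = [0, 7, 2, 5, 1, 8, 6, 4, 10, 9, 11, 3]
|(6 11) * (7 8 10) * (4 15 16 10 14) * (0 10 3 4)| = |(0 10 7 8 14)(3 4 15 16)(6 11)| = 20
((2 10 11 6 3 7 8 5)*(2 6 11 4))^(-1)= (11)(2 4 10)(3 6 5 8 7)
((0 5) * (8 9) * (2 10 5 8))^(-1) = ((0 8 9 2 10 5))^(-1) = (0 5 10 2 9 8)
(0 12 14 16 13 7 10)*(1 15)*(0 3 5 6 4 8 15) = (0 12 14 16 13 7 10 3 5 6 4 8 15 1) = [12, 0, 2, 5, 8, 6, 4, 10, 15, 9, 3, 11, 14, 7, 16, 1, 13]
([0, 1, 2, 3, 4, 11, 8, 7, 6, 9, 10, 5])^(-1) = [0, 1, 2, 3, 4, 11, 8, 7, 6, 9, 10, 5]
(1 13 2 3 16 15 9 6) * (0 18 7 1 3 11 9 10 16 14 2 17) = (0 18 7 1 13 17)(2 11 9 6 3 14)(10 16 15) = [18, 13, 11, 14, 4, 5, 3, 1, 8, 6, 16, 9, 12, 17, 2, 10, 15, 0, 7]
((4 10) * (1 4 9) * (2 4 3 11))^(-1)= ((1 3 11 2 4 10 9))^(-1)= (1 9 10 4 2 11 3)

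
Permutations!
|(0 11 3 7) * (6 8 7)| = 6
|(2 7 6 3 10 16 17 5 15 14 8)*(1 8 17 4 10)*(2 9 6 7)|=60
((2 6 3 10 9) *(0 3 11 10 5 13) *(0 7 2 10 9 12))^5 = (0 2 12 7 10 13 9 5 11 3 6)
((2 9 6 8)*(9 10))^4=((2 10 9 6 8))^4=(2 8 6 9 10)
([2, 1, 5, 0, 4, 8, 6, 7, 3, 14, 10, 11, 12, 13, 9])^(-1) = [3, 1, 0, 8, 4, 2, 6, 7, 5, 14, 10, 11, 12, 13, 9]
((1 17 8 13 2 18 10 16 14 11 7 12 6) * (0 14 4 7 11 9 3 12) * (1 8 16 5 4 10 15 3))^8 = (18)(0 4 10 17 9)(1 14 7 5 16)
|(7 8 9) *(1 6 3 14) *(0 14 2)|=6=|(0 14 1 6 3 2)(7 8 9)|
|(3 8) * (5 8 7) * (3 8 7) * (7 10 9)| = 4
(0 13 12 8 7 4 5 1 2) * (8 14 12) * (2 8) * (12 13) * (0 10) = (0 12 14 13 2 10)(1 8 7 4 5) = [12, 8, 10, 3, 5, 1, 6, 4, 7, 9, 0, 11, 14, 2, 13]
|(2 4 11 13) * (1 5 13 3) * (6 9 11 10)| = |(1 5 13 2 4 10 6 9 11 3)| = 10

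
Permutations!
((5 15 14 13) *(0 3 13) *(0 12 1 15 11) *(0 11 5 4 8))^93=((0 3 13 4 8)(1 15 14 12))^93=(0 4 3 8 13)(1 15 14 12)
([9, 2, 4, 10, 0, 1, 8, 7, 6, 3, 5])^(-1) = (0 4 2 1 5 10 3 9)(6 8)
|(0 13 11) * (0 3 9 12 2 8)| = 8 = |(0 13 11 3 9 12 2 8)|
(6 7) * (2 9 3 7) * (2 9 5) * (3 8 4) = [0, 1, 5, 7, 3, 2, 9, 6, 4, 8] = (2 5)(3 7 6 9 8 4)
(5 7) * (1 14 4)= (1 14 4)(5 7)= [0, 14, 2, 3, 1, 7, 6, 5, 8, 9, 10, 11, 12, 13, 4]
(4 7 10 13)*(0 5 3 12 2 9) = (0 5 3 12 2 9)(4 7 10 13) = [5, 1, 9, 12, 7, 3, 6, 10, 8, 0, 13, 11, 2, 4]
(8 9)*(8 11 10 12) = [0, 1, 2, 3, 4, 5, 6, 7, 9, 11, 12, 10, 8] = (8 9 11 10 12)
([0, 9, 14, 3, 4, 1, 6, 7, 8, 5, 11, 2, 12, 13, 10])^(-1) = [0, 5, 11, 3, 4, 9, 6, 7, 8, 1, 14, 10, 12, 13, 2]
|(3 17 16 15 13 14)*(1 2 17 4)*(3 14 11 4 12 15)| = 10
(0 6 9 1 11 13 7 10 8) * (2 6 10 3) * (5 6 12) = (0 10 8)(1 11 13 7 3 2 12 5 6 9) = [10, 11, 12, 2, 4, 6, 9, 3, 0, 1, 8, 13, 5, 7]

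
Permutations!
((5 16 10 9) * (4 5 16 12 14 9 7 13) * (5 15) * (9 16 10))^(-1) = (4 13 7 10 9 16 14 12 5 15)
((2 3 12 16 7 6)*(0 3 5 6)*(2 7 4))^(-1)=(0 7 6 5 2 4 16 12 3)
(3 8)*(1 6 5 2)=(1 6 5 2)(3 8)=[0, 6, 1, 8, 4, 2, 5, 7, 3]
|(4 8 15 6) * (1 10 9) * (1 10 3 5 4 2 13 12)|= 10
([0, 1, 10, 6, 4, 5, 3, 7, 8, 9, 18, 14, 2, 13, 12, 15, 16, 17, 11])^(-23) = [0, 1, 10, 6, 4, 5, 3, 7, 8, 9, 18, 14, 2, 13, 12, 15, 16, 17, 11]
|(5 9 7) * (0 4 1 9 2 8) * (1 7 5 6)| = 9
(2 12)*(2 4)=(2 12 4)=[0, 1, 12, 3, 2, 5, 6, 7, 8, 9, 10, 11, 4]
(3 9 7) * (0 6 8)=(0 6 8)(3 9 7)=[6, 1, 2, 9, 4, 5, 8, 3, 0, 7]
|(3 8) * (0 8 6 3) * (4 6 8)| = 5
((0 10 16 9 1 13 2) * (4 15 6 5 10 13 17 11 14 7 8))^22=((0 13 2)(1 17 11 14 7 8 4 15 6 5 10 16 9))^22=(0 13 2)(1 5 8 17 10 4 11 16 15 14 9 6 7)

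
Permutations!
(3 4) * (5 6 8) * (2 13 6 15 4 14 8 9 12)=(2 13 6 9 12)(3 14 8 5 15 4)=[0, 1, 13, 14, 3, 15, 9, 7, 5, 12, 10, 11, 2, 6, 8, 4]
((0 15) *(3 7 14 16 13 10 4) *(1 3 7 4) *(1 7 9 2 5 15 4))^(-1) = (0 15 5 2 9 4)(1 3)(7 10 13 16 14)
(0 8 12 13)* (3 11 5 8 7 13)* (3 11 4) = (0 7 13)(3 4)(5 8 12 11) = [7, 1, 2, 4, 3, 8, 6, 13, 12, 9, 10, 5, 11, 0]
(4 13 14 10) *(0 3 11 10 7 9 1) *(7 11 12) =(0 3 12 7 9 1)(4 13 14 11 10) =[3, 0, 2, 12, 13, 5, 6, 9, 8, 1, 4, 10, 7, 14, 11]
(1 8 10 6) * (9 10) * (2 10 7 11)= (1 8 9 7 11 2 10 6)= [0, 8, 10, 3, 4, 5, 1, 11, 9, 7, 6, 2]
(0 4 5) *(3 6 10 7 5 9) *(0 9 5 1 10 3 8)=(0 4 5 9 8)(1 10 7)(3 6)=[4, 10, 2, 6, 5, 9, 3, 1, 0, 8, 7]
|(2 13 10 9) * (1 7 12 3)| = 4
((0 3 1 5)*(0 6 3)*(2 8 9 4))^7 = (1 3 6 5)(2 4 9 8) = ((1 5 6 3)(2 8 9 4))^7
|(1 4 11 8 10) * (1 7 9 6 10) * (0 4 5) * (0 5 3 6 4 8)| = |(0 8 1 3 6 10 7 9 4 11)| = 10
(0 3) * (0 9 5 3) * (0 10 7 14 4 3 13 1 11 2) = (0 10 7 14 4 3 9 5 13 1 11 2) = [10, 11, 0, 9, 3, 13, 6, 14, 8, 5, 7, 2, 12, 1, 4]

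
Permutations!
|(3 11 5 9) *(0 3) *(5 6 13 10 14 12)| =|(0 3 11 6 13 10 14 12 5 9)| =10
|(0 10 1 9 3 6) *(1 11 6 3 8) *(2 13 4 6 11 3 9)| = 10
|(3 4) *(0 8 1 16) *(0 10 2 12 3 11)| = |(0 8 1 16 10 2 12 3 4 11)| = 10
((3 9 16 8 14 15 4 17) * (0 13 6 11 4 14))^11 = (0 13 6 11 4 17 3 9 16 8)(14 15)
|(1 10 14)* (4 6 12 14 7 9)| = |(1 10 7 9 4 6 12 14)| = 8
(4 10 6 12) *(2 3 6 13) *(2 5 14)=(2 3 6 12 4 10 13 5 14)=[0, 1, 3, 6, 10, 14, 12, 7, 8, 9, 13, 11, 4, 5, 2]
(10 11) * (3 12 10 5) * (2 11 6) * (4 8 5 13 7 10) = [0, 1, 11, 12, 8, 3, 2, 10, 5, 9, 6, 13, 4, 7] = (2 11 13 7 10 6)(3 12 4 8 5)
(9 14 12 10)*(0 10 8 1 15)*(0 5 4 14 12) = (0 10 9 12 8 1 15 5 4 14) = [10, 15, 2, 3, 14, 4, 6, 7, 1, 12, 9, 11, 8, 13, 0, 5]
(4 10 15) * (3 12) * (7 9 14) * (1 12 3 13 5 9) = (1 12 13 5 9 14 7)(4 10 15) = [0, 12, 2, 3, 10, 9, 6, 1, 8, 14, 15, 11, 13, 5, 7, 4]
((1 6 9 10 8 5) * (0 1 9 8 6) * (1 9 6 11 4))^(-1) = (0 1 4 11 10 9)(5 8 6)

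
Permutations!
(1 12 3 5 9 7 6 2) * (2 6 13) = (1 12 3 5 9 7 13 2) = [0, 12, 1, 5, 4, 9, 6, 13, 8, 7, 10, 11, 3, 2]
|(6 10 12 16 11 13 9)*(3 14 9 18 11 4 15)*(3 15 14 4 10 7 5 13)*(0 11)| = |(0 11 3 4 14 9 6 7 5 13 18)(10 12 16)| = 33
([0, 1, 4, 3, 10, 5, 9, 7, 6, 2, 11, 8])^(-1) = [0, 1, 9, 3, 2, 5, 8, 7, 11, 6, 4, 10]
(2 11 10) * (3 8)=(2 11 10)(3 8)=[0, 1, 11, 8, 4, 5, 6, 7, 3, 9, 2, 10]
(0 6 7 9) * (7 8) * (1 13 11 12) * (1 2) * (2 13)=(0 6 8 7 9)(1 2)(11 12 13)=[6, 2, 1, 3, 4, 5, 8, 9, 7, 0, 10, 12, 13, 11]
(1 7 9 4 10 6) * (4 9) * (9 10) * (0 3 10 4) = (0 3 10 6 1 7)(4 9) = [3, 7, 2, 10, 9, 5, 1, 0, 8, 4, 6]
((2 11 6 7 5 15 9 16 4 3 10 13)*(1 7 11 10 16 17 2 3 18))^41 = ((1 7 5 15 9 17 2 10 13 3 16 4 18)(6 11))^41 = (1 5 9 2 13 16 18 7 15 17 10 3 4)(6 11)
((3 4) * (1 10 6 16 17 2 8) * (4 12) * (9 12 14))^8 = ((1 10 6 16 17 2 8)(3 14 9 12 4))^8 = (1 10 6 16 17 2 8)(3 12 14 4 9)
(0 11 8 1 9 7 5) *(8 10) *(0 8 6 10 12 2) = (0 11 12 2)(1 9 7 5 8)(6 10) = [11, 9, 0, 3, 4, 8, 10, 5, 1, 7, 6, 12, 2]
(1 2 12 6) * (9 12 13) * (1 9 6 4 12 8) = (1 2 13 6 9 8)(4 12) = [0, 2, 13, 3, 12, 5, 9, 7, 1, 8, 10, 11, 4, 6]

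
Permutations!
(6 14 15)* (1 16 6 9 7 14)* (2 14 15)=(1 16 6)(2 14)(7 15 9)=[0, 16, 14, 3, 4, 5, 1, 15, 8, 7, 10, 11, 12, 13, 2, 9, 6]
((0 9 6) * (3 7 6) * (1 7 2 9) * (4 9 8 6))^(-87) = (0 4 2)(1 9 8)(3 6 7)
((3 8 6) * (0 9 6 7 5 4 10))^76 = ((0 9 6 3 8 7 5 4 10))^76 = (0 8 10 3 4 6 5 9 7)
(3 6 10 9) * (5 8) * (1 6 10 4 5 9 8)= (1 6 4 5)(3 10 8 9)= [0, 6, 2, 10, 5, 1, 4, 7, 9, 3, 8]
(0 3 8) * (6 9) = [3, 1, 2, 8, 4, 5, 9, 7, 0, 6] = (0 3 8)(6 9)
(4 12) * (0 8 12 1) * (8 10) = (0 10 8 12 4 1) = [10, 0, 2, 3, 1, 5, 6, 7, 12, 9, 8, 11, 4]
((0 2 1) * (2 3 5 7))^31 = (0 3 5 7 2 1)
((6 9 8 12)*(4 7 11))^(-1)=(4 11 7)(6 12 8 9)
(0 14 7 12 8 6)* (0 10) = (0 14 7 12 8 6 10) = [14, 1, 2, 3, 4, 5, 10, 12, 6, 9, 0, 11, 8, 13, 7]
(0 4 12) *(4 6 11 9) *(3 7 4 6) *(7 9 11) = (0 3 9 6 7 4 12) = [3, 1, 2, 9, 12, 5, 7, 4, 8, 6, 10, 11, 0]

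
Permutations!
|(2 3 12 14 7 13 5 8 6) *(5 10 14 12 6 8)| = 12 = |(2 3 6)(7 13 10 14)|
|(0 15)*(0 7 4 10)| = 5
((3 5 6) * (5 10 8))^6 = (3 10 8 5 6)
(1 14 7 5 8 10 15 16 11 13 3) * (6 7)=(1 14 6 7 5 8 10 15 16 11 13 3)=[0, 14, 2, 1, 4, 8, 7, 5, 10, 9, 15, 13, 12, 3, 6, 16, 11]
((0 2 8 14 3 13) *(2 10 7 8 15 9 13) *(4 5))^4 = ((0 10 7 8 14 3 2 15 9 13)(4 5))^4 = (0 14 9 7 2)(3 13 8 15 10)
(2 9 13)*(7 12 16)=[0, 1, 9, 3, 4, 5, 6, 12, 8, 13, 10, 11, 16, 2, 14, 15, 7]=(2 9 13)(7 12 16)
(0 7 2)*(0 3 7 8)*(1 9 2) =(0 8)(1 9 2 3 7) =[8, 9, 3, 7, 4, 5, 6, 1, 0, 2]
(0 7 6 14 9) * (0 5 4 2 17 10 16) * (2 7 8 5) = (0 8 5 4 7 6 14 9 2 17 10 16) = [8, 1, 17, 3, 7, 4, 14, 6, 5, 2, 16, 11, 12, 13, 9, 15, 0, 10]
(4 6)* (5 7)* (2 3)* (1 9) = (1 9)(2 3)(4 6)(5 7) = [0, 9, 3, 2, 6, 7, 4, 5, 8, 1]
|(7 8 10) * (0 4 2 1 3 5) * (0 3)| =12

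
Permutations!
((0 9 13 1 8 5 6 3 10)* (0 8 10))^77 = ((0 9 13 1 10 8 5 6 3))^77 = (0 8 9 5 13 6 1 3 10)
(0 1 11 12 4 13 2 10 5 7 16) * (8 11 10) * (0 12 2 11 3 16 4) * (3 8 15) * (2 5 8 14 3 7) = (0 1 10 8 14 3 16 12)(2 15 7 4 13 11 5) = [1, 10, 15, 16, 13, 2, 6, 4, 14, 9, 8, 5, 0, 11, 3, 7, 12]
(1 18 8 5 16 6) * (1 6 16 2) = (1 18 8 5 2) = [0, 18, 1, 3, 4, 2, 6, 7, 5, 9, 10, 11, 12, 13, 14, 15, 16, 17, 8]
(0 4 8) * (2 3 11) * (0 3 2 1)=(0 4 8 3 11 1)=[4, 0, 2, 11, 8, 5, 6, 7, 3, 9, 10, 1]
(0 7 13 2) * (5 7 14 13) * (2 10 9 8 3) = (0 14 13 10 9 8 3 2)(5 7) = [14, 1, 0, 2, 4, 7, 6, 5, 3, 8, 9, 11, 12, 10, 13]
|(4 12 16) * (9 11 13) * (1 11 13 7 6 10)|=|(1 11 7 6 10)(4 12 16)(9 13)|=30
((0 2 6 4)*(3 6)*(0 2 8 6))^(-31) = ((0 8 6 4 2 3))^(-31) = (0 3 2 4 6 8)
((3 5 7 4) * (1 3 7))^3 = (4 7)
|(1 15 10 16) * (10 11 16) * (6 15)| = |(1 6 15 11 16)| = 5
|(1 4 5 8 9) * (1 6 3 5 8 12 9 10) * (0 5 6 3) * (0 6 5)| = |(1 4 8 10)(3 5 12 9)| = 4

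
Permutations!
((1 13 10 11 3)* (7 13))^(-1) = (1 3 11 10 13 7)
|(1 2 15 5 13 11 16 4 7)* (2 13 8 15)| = |(1 13 11 16 4 7)(5 8 15)| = 6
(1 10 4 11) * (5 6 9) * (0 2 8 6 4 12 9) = [2, 10, 8, 3, 11, 4, 0, 7, 6, 5, 12, 1, 9] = (0 2 8 6)(1 10 12 9 5 4 11)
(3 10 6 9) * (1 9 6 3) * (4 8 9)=(1 4 8 9)(3 10)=[0, 4, 2, 10, 8, 5, 6, 7, 9, 1, 3]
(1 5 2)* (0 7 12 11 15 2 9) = [7, 5, 1, 3, 4, 9, 6, 12, 8, 0, 10, 15, 11, 13, 14, 2] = (0 7 12 11 15 2 1 5 9)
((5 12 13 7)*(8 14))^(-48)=(14)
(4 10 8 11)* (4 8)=(4 10)(8 11)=[0, 1, 2, 3, 10, 5, 6, 7, 11, 9, 4, 8]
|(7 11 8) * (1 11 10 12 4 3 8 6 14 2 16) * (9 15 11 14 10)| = |(1 14 2 16)(3 8 7 9 15 11 6 10 12 4)| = 20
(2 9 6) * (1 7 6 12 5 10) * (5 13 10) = [0, 7, 9, 3, 4, 5, 2, 6, 8, 12, 1, 11, 13, 10] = (1 7 6 2 9 12 13 10)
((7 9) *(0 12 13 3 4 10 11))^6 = (0 11 10 4 3 13 12)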